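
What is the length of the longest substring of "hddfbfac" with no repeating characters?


Input: "hddfbfac"
Sliding window (track last position of each char):
  Position 0 ('h'): window [0,0] length 1 -- new best
  Position 1 ('d'): window [0,1] length 2 -- new best
  Position 2 ('d'): repeat (last at 1), move window start to 2
  Position 2 ('d'): window [2,2] length 1
  Position 3 ('f'): window [2,3] length 2
  Position 4 ('b'): window [2,4] length 3 -- new best
  Position 5 ('f'): repeat (last at 3), move window start to 4
  Position 5 ('f'): window [4,5] length 2
  Position 6 ('a'): window [4,6] length 3
  Position 7 ('c'): window [4,7] length 4 -- new best
Longest substring with no repeats: "bfac" with length 4

4


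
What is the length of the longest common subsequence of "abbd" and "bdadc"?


LCS of "abbd" and "bdadc"
DP table:
           b    d    a    d    c
      0    0    0    0    0    0
  a   0    0    0    1    1    1
  b   0    1    1    1    1    1
  b   0    1    1    1    1    1
  d   0    1    2    2    2    2
LCS length = dp[4][5] = 2

2


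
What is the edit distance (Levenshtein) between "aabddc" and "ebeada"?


Computing edit distance: "aabddc" -> "ebeada"
DP table:
           e    b    e    a    d    a
      0    1    2    3    4    5    6
  a   1    1    2    3    3    4    5
  a   2    2    2    3    3    4    4
  b   3    3    2    3    4    4    5
  d   4    4    3    3    4    4    5
  d   5    5    4    4    4    4    5
  c   6    6    5    5    5    5    5
Edit distance = dp[6][6] = 5

5


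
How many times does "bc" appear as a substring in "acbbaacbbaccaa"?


Searching for "bc" in "acbbaacbbaccaa"
Scanning each position:
  Position 0: "ac" => no
  Position 1: "cb" => no
  Position 2: "bb" => no
  Position 3: "ba" => no
  Position 4: "aa" => no
  Position 5: "ac" => no
  Position 6: "cb" => no
  Position 7: "bb" => no
  Position 8: "ba" => no
  Position 9: "ac" => no
  Position 10: "cc" => no
  Position 11: "ca" => no
  Position 12: "aa" => no
Total occurrences: 0

0


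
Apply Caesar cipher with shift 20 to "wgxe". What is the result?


Caesar cipher: shift "wgxe" by 20
  'w' (pos 22) + 20 = pos 16 = 'q'
  'g' (pos 6) + 20 = pos 0 = 'a'
  'x' (pos 23) + 20 = pos 17 = 'r'
  'e' (pos 4) + 20 = pos 24 = 'y'
Result: qary

qary


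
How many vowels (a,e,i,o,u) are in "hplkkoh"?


Input: hplkkoh
Checking each character:
  'h' at position 0: consonant
  'p' at position 1: consonant
  'l' at position 2: consonant
  'k' at position 3: consonant
  'k' at position 4: consonant
  'o' at position 5: vowel (running total: 1)
  'h' at position 6: consonant
Total vowels: 1

1


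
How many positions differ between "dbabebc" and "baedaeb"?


Comparing "dbabebc" and "baedaeb" position by position:
  Position 0: 'd' vs 'b' => DIFFER
  Position 1: 'b' vs 'a' => DIFFER
  Position 2: 'a' vs 'e' => DIFFER
  Position 3: 'b' vs 'd' => DIFFER
  Position 4: 'e' vs 'a' => DIFFER
  Position 5: 'b' vs 'e' => DIFFER
  Position 6: 'c' vs 'b' => DIFFER
Positions that differ: 7

7


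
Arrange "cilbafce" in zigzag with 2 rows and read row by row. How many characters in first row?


Zigzag "cilbafce" into 2 rows:
Placing characters:
  'c' => row 0
  'i' => row 1
  'l' => row 0
  'b' => row 1
  'a' => row 0
  'f' => row 1
  'c' => row 0
  'e' => row 1
Rows:
  Row 0: "clac"
  Row 1: "ibfe"
First row length: 4

4


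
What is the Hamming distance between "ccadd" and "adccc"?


Comparing "ccadd" and "adccc" position by position:
  Position 0: 'c' vs 'a' => differ
  Position 1: 'c' vs 'd' => differ
  Position 2: 'a' vs 'c' => differ
  Position 3: 'd' vs 'c' => differ
  Position 4: 'd' vs 'c' => differ
Total differences (Hamming distance): 5

5


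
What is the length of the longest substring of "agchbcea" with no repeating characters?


Input: "agchbcea"
Sliding window (track last position of each char):
  Position 0 ('a'): window [0,0] length 1 -- new best
  Position 1 ('g'): window [0,1] length 2 -- new best
  Position 2 ('c'): window [0,2] length 3 -- new best
  Position 3 ('h'): window [0,3] length 4 -- new best
  Position 4 ('b'): window [0,4] length 5 -- new best
  Position 5 ('c'): repeat (last at 2), move window start to 3
  Position 5 ('c'): window [3,5] length 3
  Position 6 ('e'): window [3,6] length 4
  Position 7 ('a'): window [3,7] length 5
Longest substring with no repeats: "agchb" with length 5

5


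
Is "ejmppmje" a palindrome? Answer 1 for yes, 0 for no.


Input: ejmppmje
Reversed: ejmppmje
  Compare pos 0 ('e') with pos 7 ('e'): match
  Compare pos 1 ('j') with pos 6 ('j'): match
  Compare pos 2 ('m') with pos 5 ('m'): match
  Compare pos 3 ('p') with pos 4 ('p'): match
Result: palindrome

1


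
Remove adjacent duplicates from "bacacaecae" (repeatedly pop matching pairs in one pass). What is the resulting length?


Input: bacacaecae
Stack-based adjacent duplicate removal:
  Read 'b': push. Stack: b
  Read 'a': push. Stack: ba
  Read 'c': push. Stack: bac
  Read 'a': push. Stack: baca
  Read 'c': push. Stack: bacac
  Read 'a': push. Stack: bacaca
  Read 'e': push. Stack: bacacae
  Read 'c': push. Stack: bacacaec
  Read 'a': push. Stack: bacacaeca
  Read 'e': push. Stack: bacacaecae
Final stack: "bacacaecae" (length 10)

10


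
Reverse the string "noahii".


Input: noahii
Reading characters right to left:
  Position 5: 'i'
  Position 4: 'i'
  Position 3: 'h'
  Position 2: 'a'
  Position 1: 'o'
  Position 0: 'n'
Reversed: iihaon

iihaon


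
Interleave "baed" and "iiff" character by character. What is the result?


Interleaving "baed" and "iiff":
  Position 0: 'b' from first, 'i' from second => "bi"
  Position 1: 'a' from first, 'i' from second => "ai"
  Position 2: 'e' from first, 'f' from second => "ef"
  Position 3: 'd' from first, 'f' from second => "df"
Result: biaiefdf

biaiefdf


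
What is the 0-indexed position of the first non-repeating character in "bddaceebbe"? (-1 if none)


Input: bddaceebbe
Character frequencies:
  'a': 1
  'b': 3
  'c': 1
  'd': 2
  'e': 3
Scanning left to right for freq == 1:
  Position 0 ('b'): freq=3, skip
  Position 1 ('d'): freq=2, skip
  Position 2 ('d'): freq=2, skip
  Position 3 ('a'): unique! => answer = 3

3


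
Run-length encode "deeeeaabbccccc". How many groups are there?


Input: deeeeaabbccccc
Scanning for consecutive runs:
  Group 1: 'd' x 1 (positions 0-0)
  Group 2: 'e' x 4 (positions 1-4)
  Group 3: 'a' x 2 (positions 5-6)
  Group 4: 'b' x 2 (positions 7-8)
  Group 5: 'c' x 5 (positions 9-13)
Total groups: 5

5


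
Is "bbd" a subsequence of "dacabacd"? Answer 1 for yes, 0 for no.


Check if "bbd" is a subsequence of "dacabacd"
Greedy scan:
  Position 0 ('d'): no match needed
  Position 1 ('a'): no match needed
  Position 2 ('c'): no match needed
  Position 3 ('a'): no match needed
  Position 4 ('b'): matches sub[0] = 'b'
  Position 5 ('a'): no match needed
  Position 6 ('c'): no match needed
  Position 7 ('d'): no match needed
Only matched 1/3 characters => not a subsequence

0


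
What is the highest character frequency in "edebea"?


Input: edebea
Character counts:
  'a': 1
  'b': 1
  'd': 1
  'e': 3
Maximum frequency: 3

3


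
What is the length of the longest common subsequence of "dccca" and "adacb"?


LCS of "dccca" and "adacb"
DP table:
           a    d    a    c    b
      0    0    0    0    0    0
  d   0    0    1    1    1    1
  c   0    0    1    1    2    2
  c   0    0    1    1    2    2
  c   0    0    1    1    2    2
  a   0    1    1    2    2    2
LCS length = dp[5][5] = 2

2


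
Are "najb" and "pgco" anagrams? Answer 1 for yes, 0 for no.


Strings: "najb", "pgco"
Sorted first:  abjn
Sorted second: cgop
Differ at position 0: 'a' vs 'c' => not anagrams

0


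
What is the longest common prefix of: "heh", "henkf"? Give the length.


Words: heh, henkf
  Position 0: all 'h' => match
  Position 1: all 'e' => match
  Position 2: ('h', 'n') => mismatch, stop
LCP = "he" (length 2)

2


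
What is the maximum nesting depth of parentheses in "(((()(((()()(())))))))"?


Input: "(((()(((()()(())))))))"
Tracking depth:
  Position 0 '(': depth becomes 1
  Position 1 '(': depth becomes 2
  Position 2 '(': depth becomes 3
  Position 3 '(': depth becomes 4
  Position 4 ')': depth becomes 3
  Position 5 '(': depth becomes 4
  Position 6 '(': depth becomes 5
  Position 7 '(': depth becomes 6
  Position 8 '(': depth becomes 7
  Position 9 ')': depth becomes 6
  Position 10 '(': depth becomes 7
  Position 11 ')': depth becomes 6
  Position 12 '(': depth becomes 7
  Position 13 '(': depth becomes 8
  Position 14 ')': depth becomes 7
  Position 15 ')': depth becomes 6
  Position 16 ')': depth becomes 5
  Position 17 ')': depth becomes 4
  Position 18 ')': depth becomes 3
  Position 19 ')': depth becomes 2
  Position 20 ')': depth becomes 1
  Position 21 ')': depth becomes 0
Maximum depth reached: 8

8


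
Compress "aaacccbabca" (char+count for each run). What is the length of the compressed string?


Input: aaacccbabca
Runs:
  'a' x 3 => "a3"
  'c' x 3 => "c3"
  'b' x 1 => "b1"
  'a' x 1 => "a1"
  'b' x 1 => "b1"
  'c' x 1 => "c1"
  'a' x 1 => "a1"
Compressed: "a3c3b1a1b1c1a1"
Compressed length: 14

14


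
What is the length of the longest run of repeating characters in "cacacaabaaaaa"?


Input: "cacacaabaaaaa"
Scanning for longest run:
  Position 1 ('a'): new char, reset run to 1
  Position 2 ('c'): new char, reset run to 1
  Position 3 ('a'): new char, reset run to 1
  Position 4 ('c'): new char, reset run to 1
  Position 5 ('a'): new char, reset run to 1
  Position 6 ('a'): continues run of 'a', length=2
  Position 7 ('b'): new char, reset run to 1
  Position 8 ('a'): new char, reset run to 1
  Position 9 ('a'): continues run of 'a', length=2
  Position 10 ('a'): continues run of 'a', length=3
  Position 11 ('a'): continues run of 'a', length=4
  Position 12 ('a'): continues run of 'a', length=5
Longest run: 'a' with length 5

5


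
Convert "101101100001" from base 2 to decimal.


Input: "101101100001" in base 2
Positional expansion:
  Digit '1' (value 1) x 2^11 = 2048
  Digit '0' (value 0) x 2^10 = 0
  Digit '1' (value 1) x 2^9 = 512
  Digit '1' (value 1) x 2^8 = 256
  Digit '0' (value 0) x 2^7 = 0
  Digit '1' (value 1) x 2^6 = 64
  Digit '1' (value 1) x 2^5 = 32
  Digit '0' (value 0) x 2^4 = 0
  Digit '0' (value 0) x 2^3 = 0
  Digit '0' (value 0) x 2^2 = 0
  Digit '0' (value 0) x 2^1 = 0
  Digit '1' (value 1) x 2^0 = 1
Sum = 2913

2913


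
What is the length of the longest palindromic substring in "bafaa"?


Input: "bafaa"
Checking substrings for palindromes:
  [1:4] "afa" (len 3) => palindrome
  [3:5] "aa" (len 2) => palindrome
Longest palindromic substring: "afa" with length 3

3


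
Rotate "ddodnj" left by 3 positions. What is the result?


Input: "ddodnj", rotate left by 3
First 3 characters: "ddo"
Remaining characters: "dnj"
Concatenate remaining + first: "dnj" + "ddo" = "dnjddo"

dnjddo


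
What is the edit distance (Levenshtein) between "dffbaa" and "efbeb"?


Computing edit distance: "dffbaa" -> "efbeb"
DP table:
           e    f    b    e    b
      0    1    2    3    4    5
  d   1    1    2    3    4    5
  f   2    2    1    2    3    4
  f   3    3    2    2    3    4
  b   4    4    3    2    3    3
  a   5    5    4    3    3    4
  a   6    6    5    4    4    4
Edit distance = dp[6][5] = 4

4


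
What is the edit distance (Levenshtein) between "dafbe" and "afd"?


Computing edit distance: "dafbe" -> "afd"
DP table:
           a    f    d
      0    1    2    3
  d   1    1    2    2
  a   2    1    2    3
  f   3    2    1    2
  b   4    3    2    2
  e   5    4    3    3
Edit distance = dp[5][3] = 3

3


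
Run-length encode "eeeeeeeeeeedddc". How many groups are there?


Input: eeeeeeeeeeedddc
Scanning for consecutive runs:
  Group 1: 'e' x 11 (positions 0-10)
  Group 2: 'd' x 3 (positions 11-13)
  Group 3: 'c' x 1 (positions 14-14)
Total groups: 3

3


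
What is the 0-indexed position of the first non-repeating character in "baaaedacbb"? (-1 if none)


Input: baaaedacbb
Character frequencies:
  'a': 4
  'b': 3
  'c': 1
  'd': 1
  'e': 1
Scanning left to right for freq == 1:
  Position 0 ('b'): freq=3, skip
  Position 1 ('a'): freq=4, skip
  Position 2 ('a'): freq=4, skip
  Position 3 ('a'): freq=4, skip
  Position 4 ('e'): unique! => answer = 4

4


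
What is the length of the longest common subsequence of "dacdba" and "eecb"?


LCS of "dacdba" and "eecb"
DP table:
           e    e    c    b
      0    0    0    0    0
  d   0    0    0    0    0
  a   0    0    0    0    0
  c   0    0    0    1    1
  d   0    0    0    1    1
  b   0    0    0    1    2
  a   0    0    0    1    2
LCS length = dp[6][4] = 2

2


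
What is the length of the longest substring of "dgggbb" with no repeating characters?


Input: "dgggbb"
Sliding window (track last position of each char):
  Position 0 ('d'): window [0,0] length 1 -- new best
  Position 1 ('g'): window [0,1] length 2 -- new best
  Position 2 ('g'): repeat (last at 1), move window start to 2
  Position 2 ('g'): window [2,2] length 1
  Position 3 ('g'): repeat (last at 2), move window start to 3
  Position 3 ('g'): window [3,3] length 1
  Position 4 ('b'): window [3,4] length 2
  Position 5 ('b'): repeat (last at 4), move window start to 5
  Position 5 ('b'): window [5,5] length 1
Longest substring with no repeats: "dg" with length 2

2


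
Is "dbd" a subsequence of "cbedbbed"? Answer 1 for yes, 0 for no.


Check if "dbd" is a subsequence of "cbedbbed"
Greedy scan:
  Position 0 ('c'): no match needed
  Position 1 ('b'): no match needed
  Position 2 ('e'): no match needed
  Position 3 ('d'): matches sub[0] = 'd'
  Position 4 ('b'): matches sub[1] = 'b'
  Position 5 ('b'): no match needed
  Position 6 ('e'): no match needed
  Position 7 ('d'): matches sub[2] = 'd'
All 3 characters matched => is a subsequence

1


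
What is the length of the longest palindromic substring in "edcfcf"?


Input: "edcfcf"
Checking substrings for palindromes:
  [2:5] "cfc" (len 3) => palindrome
  [3:6] "fcf" (len 3) => palindrome
Longest palindromic substring: "cfc" with length 3

3


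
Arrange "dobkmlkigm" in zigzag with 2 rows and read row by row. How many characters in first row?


Zigzag "dobkmlkigm" into 2 rows:
Placing characters:
  'd' => row 0
  'o' => row 1
  'b' => row 0
  'k' => row 1
  'm' => row 0
  'l' => row 1
  'k' => row 0
  'i' => row 1
  'g' => row 0
  'm' => row 1
Rows:
  Row 0: "dbmkg"
  Row 1: "oklim"
First row length: 5

5


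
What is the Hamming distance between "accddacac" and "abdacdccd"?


Comparing "accddacac" and "abdacdccd" position by position:
  Position 0: 'a' vs 'a' => same
  Position 1: 'c' vs 'b' => differ
  Position 2: 'c' vs 'd' => differ
  Position 3: 'd' vs 'a' => differ
  Position 4: 'd' vs 'c' => differ
  Position 5: 'a' vs 'd' => differ
  Position 6: 'c' vs 'c' => same
  Position 7: 'a' vs 'c' => differ
  Position 8: 'c' vs 'd' => differ
Total differences (Hamming distance): 7

7


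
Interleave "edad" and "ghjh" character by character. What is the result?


Interleaving "edad" and "ghjh":
  Position 0: 'e' from first, 'g' from second => "eg"
  Position 1: 'd' from first, 'h' from second => "dh"
  Position 2: 'a' from first, 'j' from second => "aj"
  Position 3: 'd' from first, 'h' from second => "dh"
Result: egdhajdh

egdhajdh


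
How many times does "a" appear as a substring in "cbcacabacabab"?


Searching for "a" in "cbcacabacabab"
Scanning each position:
  Position 0: "c" => no
  Position 1: "b" => no
  Position 2: "c" => no
  Position 3: "a" => MATCH
  Position 4: "c" => no
  Position 5: "a" => MATCH
  Position 6: "b" => no
  Position 7: "a" => MATCH
  Position 8: "c" => no
  Position 9: "a" => MATCH
  Position 10: "b" => no
  Position 11: "a" => MATCH
  Position 12: "b" => no
Total occurrences: 5

5


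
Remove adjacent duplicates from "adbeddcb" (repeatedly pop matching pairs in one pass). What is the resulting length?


Input: adbeddcb
Stack-based adjacent duplicate removal:
  Read 'a': push. Stack: a
  Read 'd': push. Stack: ad
  Read 'b': push. Stack: adb
  Read 'e': push. Stack: adbe
  Read 'd': push. Stack: adbed
  Read 'd': matches stack top 'd' => pop. Stack: adbe
  Read 'c': push. Stack: adbec
  Read 'b': push. Stack: adbecb
Final stack: "adbecb" (length 6)

6


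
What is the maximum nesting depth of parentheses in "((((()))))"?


Input: "((((()))))"
Tracking depth:
  Position 0 '(': depth becomes 1
  Position 1 '(': depth becomes 2
  Position 2 '(': depth becomes 3
  Position 3 '(': depth becomes 4
  Position 4 '(': depth becomes 5
  Position 5 ')': depth becomes 4
  Position 6 ')': depth becomes 3
  Position 7 ')': depth becomes 2
  Position 8 ')': depth becomes 1
  Position 9 ')': depth becomes 0
Maximum depth reached: 5

5


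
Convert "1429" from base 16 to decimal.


Input: "1429" in base 16
Positional expansion:
  Digit '1' (value 1) x 16^3 = 4096
  Digit '4' (value 4) x 16^2 = 1024
  Digit '2' (value 2) x 16^1 = 32
  Digit '9' (value 9) x 16^0 = 9
Sum = 5161

5161


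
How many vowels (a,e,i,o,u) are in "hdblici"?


Input: hdblici
Checking each character:
  'h' at position 0: consonant
  'd' at position 1: consonant
  'b' at position 2: consonant
  'l' at position 3: consonant
  'i' at position 4: vowel (running total: 1)
  'c' at position 5: consonant
  'i' at position 6: vowel (running total: 2)
Total vowels: 2

2


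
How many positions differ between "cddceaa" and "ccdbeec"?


Comparing "cddceaa" and "ccdbeec" position by position:
  Position 0: 'c' vs 'c' => same
  Position 1: 'd' vs 'c' => DIFFER
  Position 2: 'd' vs 'd' => same
  Position 3: 'c' vs 'b' => DIFFER
  Position 4: 'e' vs 'e' => same
  Position 5: 'a' vs 'e' => DIFFER
  Position 6: 'a' vs 'c' => DIFFER
Positions that differ: 4

4


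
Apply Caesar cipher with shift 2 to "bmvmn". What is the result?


Caesar cipher: shift "bmvmn" by 2
  'b' (pos 1) + 2 = pos 3 = 'd'
  'm' (pos 12) + 2 = pos 14 = 'o'
  'v' (pos 21) + 2 = pos 23 = 'x'
  'm' (pos 12) + 2 = pos 14 = 'o'
  'n' (pos 13) + 2 = pos 15 = 'p'
Result: doxop

doxop


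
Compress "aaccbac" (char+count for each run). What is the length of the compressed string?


Input: aaccbac
Runs:
  'a' x 2 => "a2"
  'c' x 2 => "c2"
  'b' x 1 => "b1"
  'a' x 1 => "a1"
  'c' x 1 => "c1"
Compressed: "a2c2b1a1c1"
Compressed length: 10

10


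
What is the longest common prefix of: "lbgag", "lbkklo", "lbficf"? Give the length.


Words: lbgag, lbkklo, lbficf
  Position 0: all 'l' => match
  Position 1: all 'b' => match
  Position 2: ('g', 'k', 'f') => mismatch, stop
LCP = "lb" (length 2)

2


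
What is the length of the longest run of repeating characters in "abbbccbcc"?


Input: "abbbccbcc"
Scanning for longest run:
  Position 1 ('b'): new char, reset run to 1
  Position 2 ('b'): continues run of 'b', length=2
  Position 3 ('b'): continues run of 'b', length=3
  Position 4 ('c'): new char, reset run to 1
  Position 5 ('c'): continues run of 'c', length=2
  Position 6 ('b'): new char, reset run to 1
  Position 7 ('c'): new char, reset run to 1
  Position 8 ('c'): continues run of 'c', length=2
Longest run: 'b' with length 3

3


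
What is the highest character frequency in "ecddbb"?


Input: ecddbb
Character counts:
  'b': 2
  'c': 1
  'd': 2
  'e': 1
Maximum frequency: 2

2


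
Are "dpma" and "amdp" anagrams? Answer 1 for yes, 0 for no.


Strings: "dpma", "amdp"
Sorted first:  admp
Sorted second: admp
Sorted forms match => anagrams

1


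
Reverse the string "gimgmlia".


Input: gimgmlia
Reading characters right to left:
  Position 7: 'a'
  Position 6: 'i'
  Position 5: 'l'
  Position 4: 'm'
  Position 3: 'g'
  Position 2: 'm'
  Position 1: 'i'
  Position 0: 'g'
Reversed: ailmgmig

ailmgmig


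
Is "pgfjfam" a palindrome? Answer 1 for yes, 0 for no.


Input: pgfjfam
Reversed: mafjfgp
  Compare pos 0 ('p') with pos 6 ('m'): MISMATCH
  Compare pos 1 ('g') with pos 5 ('a'): MISMATCH
  Compare pos 2 ('f') with pos 4 ('f'): match
Result: not a palindrome

0


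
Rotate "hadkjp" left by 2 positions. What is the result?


Input: "hadkjp", rotate left by 2
First 2 characters: "ha"
Remaining characters: "dkjp"
Concatenate remaining + first: "dkjp" + "ha" = "dkjpha"

dkjpha


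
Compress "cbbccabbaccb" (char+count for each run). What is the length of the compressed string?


Input: cbbccabbaccb
Runs:
  'c' x 1 => "c1"
  'b' x 2 => "b2"
  'c' x 2 => "c2"
  'a' x 1 => "a1"
  'b' x 2 => "b2"
  'a' x 1 => "a1"
  'c' x 2 => "c2"
  'b' x 1 => "b1"
Compressed: "c1b2c2a1b2a1c2b1"
Compressed length: 16

16


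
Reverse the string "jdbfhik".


Input: jdbfhik
Reading characters right to left:
  Position 6: 'k'
  Position 5: 'i'
  Position 4: 'h'
  Position 3: 'f'
  Position 2: 'b'
  Position 1: 'd'
  Position 0: 'j'
Reversed: kihfbdj

kihfbdj


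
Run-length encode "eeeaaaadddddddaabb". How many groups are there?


Input: eeeaaaadddddddaabb
Scanning for consecutive runs:
  Group 1: 'e' x 3 (positions 0-2)
  Group 2: 'a' x 4 (positions 3-6)
  Group 3: 'd' x 7 (positions 7-13)
  Group 4: 'a' x 2 (positions 14-15)
  Group 5: 'b' x 2 (positions 16-17)
Total groups: 5

5


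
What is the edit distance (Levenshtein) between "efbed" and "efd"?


Computing edit distance: "efbed" -> "efd"
DP table:
           e    f    d
      0    1    2    3
  e   1    0    1    2
  f   2    1    0    1
  b   3    2    1    1
  e   4    3    2    2
  d   5    4    3    2
Edit distance = dp[5][3] = 2

2


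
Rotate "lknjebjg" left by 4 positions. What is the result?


Input: "lknjebjg", rotate left by 4
First 4 characters: "lknj"
Remaining characters: "ebjg"
Concatenate remaining + first: "ebjg" + "lknj" = "ebjglknj"

ebjglknj


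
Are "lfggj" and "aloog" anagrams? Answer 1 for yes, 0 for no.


Strings: "lfggj", "aloog"
Sorted first:  fggjl
Sorted second: agloo
Differ at position 0: 'f' vs 'a' => not anagrams

0


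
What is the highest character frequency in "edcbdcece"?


Input: edcbdcece
Character counts:
  'b': 1
  'c': 3
  'd': 2
  'e': 3
Maximum frequency: 3

3


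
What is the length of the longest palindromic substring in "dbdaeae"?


Input: "dbdaeae"
Checking substrings for palindromes:
  [0:3] "dbd" (len 3) => palindrome
  [3:6] "aea" (len 3) => palindrome
  [4:7] "eae" (len 3) => palindrome
Longest palindromic substring: "dbd" with length 3

3


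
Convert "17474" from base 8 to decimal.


Input: "17474" in base 8
Positional expansion:
  Digit '1' (value 1) x 8^4 = 4096
  Digit '7' (value 7) x 8^3 = 3584
  Digit '4' (value 4) x 8^2 = 256
  Digit '7' (value 7) x 8^1 = 56
  Digit '4' (value 4) x 8^0 = 4
Sum = 7996

7996


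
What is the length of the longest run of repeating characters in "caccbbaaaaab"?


Input: "caccbbaaaaab"
Scanning for longest run:
  Position 1 ('a'): new char, reset run to 1
  Position 2 ('c'): new char, reset run to 1
  Position 3 ('c'): continues run of 'c', length=2
  Position 4 ('b'): new char, reset run to 1
  Position 5 ('b'): continues run of 'b', length=2
  Position 6 ('a'): new char, reset run to 1
  Position 7 ('a'): continues run of 'a', length=2
  Position 8 ('a'): continues run of 'a', length=3
  Position 9 ('a'): continues run of 'a', length=4
  Position 10 ('a'): continues run of 'a', length=5
  Position 11 ('b'): new char, reset run to 1
Longest run: 'a' with length 5

5


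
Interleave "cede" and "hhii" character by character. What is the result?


Interleaving "cede" and "hhii":
  Position 0: 'c' from first, 'h' from second => "ch"
  Position 1: 'e' from first, 'h' from second => "eh"
  Position 2: 'd' from first, 'i' from second => "di"
  Position 3: 'e' from first, 'i' from second => "ei"
Result: chehdiei

chehdiei


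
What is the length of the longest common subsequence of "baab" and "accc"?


LCS of "baab" and "accc"
DP table:
           a    c    c    c
      0    0    0    0    0
  b   0    0    0    0    0
  a   0    1    1    1    1
  a   0    1    1    1    1
  b   0    1    1    1    1
LCS length = dp[4][4] = 1

1


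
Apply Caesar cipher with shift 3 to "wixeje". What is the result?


Caesar cipher: shift "wixeje" by 3
  'w' (pos 22) + 3 = pos 25 = 'z'
  'i' (pos 8) + 3 = pos 11 = 'l'
  'x' (pos 23) + 3 = pos 0 = 'a'
  'e' (pos 4) + 3 = pos 7 = 'h'
  'j' (pos 9) + 3 = pos 12 = 'm'
  'e' (pos 4) + 3 = pos 7 = 'h'
Result: zlahmh

zlahmh


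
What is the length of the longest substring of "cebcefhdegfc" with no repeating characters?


Input: "cebcefhdegfc"
Sliding window (track last position of each char):
  Position 0 ('c'): window [0,0] length 1 -- new best
  Position 1 ('e'): window [0,1] length 2 -- new best
  Position 2 ('b'): window [0,2] length 3 -- new best
  Position 3 ('c'): repeat (last at 0), move window start to 1
  Position 3 ('c'): window [1,3] length 3
  Position 4 ('e'): repeat (last at 1), move window start to 2
  Position 4 ('e'): window [2,4] length 3
  Position 5 ('f'): window [2,5] length 4 -- new best
  Position 6 ('h'): window [2,6] length 5 -- new best
  Position 7 ('d'): window [2,7] length 6 -- new best
  Position 8 ('e'): repeat (last at 4), move window start to 5
  Position 8 ('e'): window [5,8] length 4
  Position 9 ('g'): window [5,9] length 5
  Position 10 ('f'): repeat (last at 5), move window start to 6
  Position 10 ('f'): window [6,10] length 5
  Position 11 ('c'): window [6,11] length 6
Longest substring with no repeats: "bcefhd" with length 6

6


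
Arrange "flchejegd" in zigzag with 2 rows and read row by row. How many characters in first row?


Zigzag "flchejegd" into 2 rows:
Placing characters:
  'f' => row 0
  'l' => row 1
  'c' => row 0
  'h' => row 1
  'e' => row 0
  'j' => row 1
  'e' => row 0
  'g' => row 1
  'd' => row 0
Rows:
  Row 0: "fceed"
  Row 1: "lhjg"
First row length: 5

5


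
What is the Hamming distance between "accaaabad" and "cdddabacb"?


Comparing "accaaabad" and "cdddabacb" position by position:
  Position 0: 'a' vs 'c' => differ
  Position 1: 'c' vs 'd' => differ
  Position 2: 'c' vs 'd' => differ
  Position 3: 'a' vs 'd' => differ
  Position 4: 'a' vs 'a' => same
  Position 5: 'a' vs 'b' => differ
  Position 6: 'b' vs 'a' => differ
  Position 7: 'a' vs 'c' => differ
  Position 8: 'd' vs 'b' => differ
Total differences (Hamming distance): 8

8


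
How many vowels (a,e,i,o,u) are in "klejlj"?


Input: klejlj
Checking each character:
  'k' at position 0: consonant
  'l' at position 1: consonant
  'e' at position 2: vowel (running total: 1)
  'j' at position 3: consonant
  'l' at position 4: consonant
  'j' at position 5: consonant
Total vowels: 1

1


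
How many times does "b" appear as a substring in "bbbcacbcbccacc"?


Searching for "b" in "bbbcacbcbccacc"
Scanning each position:
  Position 0: "b" => MATCH
  Position 1: "b" => MATCH
  Position 2: "b" => MATCH
  Position 3: "c" => no
  Position 4: "a" => no
  Position 5: "c" => no
  Position 6: "b" => MATCH
  Position 7: "c" => no
  Position 8: "b" => MATCH
  Position 9: "c" => no
  Position 10: "c" => no
  Position 11: "a" => no
  Position 12: "c" => no
  Position 13: "c" => no
Total occurrences: 5

5


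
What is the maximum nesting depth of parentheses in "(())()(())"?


Input: "(())()(())"
Tracking depth:
  Position 0 '(': depth becomes 1
  Position 1 '(': depth becomes 2
  Position 2 ')': depth becomes 1
  Position 3 ')': depth becomes 0
  Position 4 '(': depth becomes 1
  Position 5 ')': depth becomes 0
  Position 6 '(': depth becomes 1
  Position 7 '(': depth becomes 2
  Position 8 ')': depth becomes 1
  Position 9 ')': depth becomes 0
Maximum depth reached: 2

2


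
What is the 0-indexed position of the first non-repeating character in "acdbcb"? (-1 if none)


Input: acdbcb
Character frequencies:
  'a': 1
  'b': 2
  'c': 2
  'd': 1
Scanning left to right for freq == 1:
  Position 0 ('a'): unique! => answer = 0

0


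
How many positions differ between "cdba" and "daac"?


Comparing "cdba" and "daac" position by position:
  Position 0: 'c' vs 'd' => DIFFER
  Position 1: 'd' vs 'a' => DIFFER
  Position 2: 'b' vs 'a' => DIFFER
  Position 3: 'a' vs 'c' => DIFFER
Positions that differ: 4

4


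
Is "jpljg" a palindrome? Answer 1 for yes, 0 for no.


Input: jpljg
Reversed: gjlpj
  Compare pos 0 ('j') with pos 4 ('g'): MISMATCH
  Compare pos 1 ('p') with pos 3 ('j'): MISMATCH
Result: not a palindrome

0


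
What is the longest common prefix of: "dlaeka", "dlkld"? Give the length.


Words: dlaeka, dlkld
  Position 0: all 'd' => match
  Position 1: all 'l' => match
  Position 2: ('a', 'k') => mismatch, stop
LCP = "dl" (length 2)

2


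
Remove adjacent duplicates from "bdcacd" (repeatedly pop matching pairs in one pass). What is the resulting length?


Input: bdcacd
Stack-based adjacent duplicate removal:
  Read 'b': push. Stack: b
  Read 'd': push. Stack: bd
  Read 'c': push. Stack: bdc
  Read 'a': push. Stack: bdca
  Read 'c': push. Stack: bdcac
  Read 'd': push. Stack: bdcacd
Final stack: "bdcacd" (length 6)

6


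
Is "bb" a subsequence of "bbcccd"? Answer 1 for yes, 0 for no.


Check if "bb" is a subsequence of "bbcccd"
Greedy scan:
  Position 0 ('b'): matches sub[0] = 'b'
  Position 1 ('b'): matches sub[1] = 'b'
  Position 2 ('c'): no match needed
  Position 3 ('c'): no match needed
  Position 4 ('c'): no match needed
  Position 5 ('d'): no match needed
All 2 characters matched => is a subsequence

1


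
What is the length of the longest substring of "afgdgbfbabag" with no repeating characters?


Input: "afgdgbfbabag"
Sliding window (track last position of each char):
  Position 0 ('a'): window [0,0] length 1 -- new best
  Position 1 ('f'): window [0,1] length 2 -- new best
  Position 2 ('g'): window [0,2] length 3 -- new best
  Position 3 ('d'): window [0,3] length 4 -- new best
  Position 4 ('g'): repeat (last at 2), move window start to 3
  Position 4 ('g'): window [3,4] length 2
  Position 5 ('b'): window [3,5] length 3
  Position 6 ('f'): window [3,6] length 4
  Position 7 ('b'): repeat (last at 5), move window start to 6
  Position 7 ('b'): window [6,7] length 2
  Position 8 ('a'): window [6,8] length 3
  Position 9 ('b'): repeat (last at 7), move window start to 8
  Position 9 ('b'): window [8,9] length 2
  Position 10 ('a'): repeat (last at 8), move window start to 9
  Position 10 ('a'): window [9,10] length 2
  Position 11 ('g'): window [9,11] length 3
Longest substring with no repeats: "afgd" with length 4

4


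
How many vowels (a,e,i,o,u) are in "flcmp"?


Input: flcmp
Checking each character:
  'f' at position 0: consonant
  'l' at position 1: consonant
  'c' at position 2: consonant
  'm' at position 3: consonant
  'p' at position 4: consonant
Total vowels: 0

0


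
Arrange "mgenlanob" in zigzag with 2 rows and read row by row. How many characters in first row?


Zigzag "mgenlanob" into 2 rows:
Placing characters:
  'm' => row 0
  'g' => row 1
  'e' => row 0
  'n' => row 1
  'l' => row 0
  'a' => row 1
  'n' => row 0
  'o' => row 1
  'b' => row 0
Rows:
  Row 0: "melnb"
  Row 1: "gnao"
First row length: 5

5


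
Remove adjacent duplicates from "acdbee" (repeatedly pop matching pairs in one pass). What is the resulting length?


Input: acdbee
Stack-based adjacent duplicate removal:
  Read 'a': push. Stack: a
  Read 'c': push. Stack: ac
  Read 'd': push. Stack: acd
  Read 'b': push. Stack: acdb
  Read 'e': push. Stack: acdbe
  Read 'e': matches stack top 'e' => pop. Stack: acdb
Final stack: "acdb" (length 4)

4


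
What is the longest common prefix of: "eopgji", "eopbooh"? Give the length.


Words: eopgji, eopbooh
  Position 0: all 'e' => match
  Position 1: all 'o' => match
  Position 2: all 'p' => match
  Position 3: ('g', 'b') => mismatch, stop
LCP = "eop" (length 3)

3


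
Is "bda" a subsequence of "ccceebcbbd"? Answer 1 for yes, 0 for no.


Check if "bda" is a subsequence of "ccceebcbbd"
Greedy scan:
  Position 0 ('c'): no match needed
  Position 1 ('c'): no match needed
  Position 2 ('c'): no match needed
  Position 3 ('e'): no match needed
  Position 4 ('e'): no match needed
  Position 5 ('b'): matches sub[0] = 'b'
  Position 6 ('c'): no match needed
  Position 7 ('b'): no match needed
  Position 8 ('b'): no match needed
  Position 9 ('d'): matches sub[1] = 'd'
Only matched 2/3 characters => not a subsequence

0


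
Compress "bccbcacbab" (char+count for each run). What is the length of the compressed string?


Input: bccbcacbab
Runs:
  'b' x 1 => "b1"
  'c' x 2 => "c2"
  'b' x 1 => "b1"
  'c' x 1 => "c1"
  'a' x 1 => "a1"
  'c' x 1 => "c1"
  'b' x 1 => "b1"
  'a' x 1 => "a1"
  'b' x 1 => "b1"
Compressed: "b1c2b1c1a1c1b1a1b1"
Compressed length: 18

18


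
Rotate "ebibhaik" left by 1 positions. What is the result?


Input: "ebibhaik", rotate left by 1
First 1 characters: "e"
Remaining characters: "bibhaik"
Concatenate remaining + first: "bibhaik" + "e" = "bibhaike"

bibhaike


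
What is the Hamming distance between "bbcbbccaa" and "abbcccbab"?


Comparing "bbcbbccaa" and "abbcccbab" position by position:
  Position 0: 'b' vs 'a' => differ
  Position 1: 'b' vs 'b' => same
  Position 2: 'c' vs 'b' => differ
  Position 3: 'b' vs 'c' => differ
  Position 4: 'b' vs 'c' => differ
  Position 5: 'c' vs 'c' => same
  Position 6: 'c' vs 'b' => differ
  Position 7: 'a' vs 'a' => same
  Position 8: 'a' vs 'b' => differ
Total differences (Hamming distance): 6

6


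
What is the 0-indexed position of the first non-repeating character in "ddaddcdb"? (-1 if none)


Input: ddaddcdb
Character frequencies:
  'a': 1
  'b': 1
  'c': 1
  'd': 5
Scanning left to right for freq == 1:
  Position 0 ('d'): freq=5, skip
  Position 1 ('d'): freq=5, skip
  Position 2 ('a'): unique! => answer = 2

2


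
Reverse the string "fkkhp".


Input: fkkhp
Reading characters right to left:
  Position 4: 'p'
  Position 3: 'h'
  Position 2: 'k'
  Position 1: 'k'
  Position 0: 'f'
Reversed: phkkf

phkkf


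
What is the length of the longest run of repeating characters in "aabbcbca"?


Input: "aabbcbca"
Scanning for longest run:
  Position 1 ('a'): continues run of 'a', length=2
  Position 2 ('b'): new char, reset run to 1
  Position 3 ('b'): continues run of 'b', length=2
  Position 4 ('c'): new char, reset run to 1
  Position 5 ('b'): new char, reset run to 1
  Position 6 ('c'): new char, reset run to 1
  Position 7 ('a'): new char, reset run to 1
Longest run: 'a' with length 2

2


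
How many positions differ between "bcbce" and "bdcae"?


Comparing "bcbce" and "bdcae" position by position:
  Position 0: 'b' vs 'b' => same
  Position 1: 'c' vs 'd' => DIFFER
  Position 2: 'b' vs 'c' => DIFFER
  Position 3: 'c' vs 'a' => DIFFER
  Position 4: 'e' vs 'e' => same
Positions that differ: 3

3


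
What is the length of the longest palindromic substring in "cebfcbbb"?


Input: "cebfcbbb"
Checking substrings for palindromes:
  [5:8] "bbb" (len 3) => palindrome
  [5:7] "bb" (len 2) => palindrome
  [6:8] "bb" (len 2) => palindrome
Longest palindromic substring: "bbb" with length 3

3


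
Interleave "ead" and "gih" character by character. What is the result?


Interleaving "ead" and "gih":
  Position 0: 'e' from first, 'g' from second => "eg"
  Position 1: 'a' from first, 'i' from second => "ai"
  Position 2: 'd' from first, 'h' from second => "dh"
Result: egaidh

egaidh


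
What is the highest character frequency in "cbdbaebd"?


Input: cbdbaebd
Character counts:
  'a': 1
  'b': 3
  'c': 1
  'd': 2
  'e': 1
Maximum frequency: 3

3


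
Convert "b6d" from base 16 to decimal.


Input: "b6d" in base 16
Positional expansion:
  Digit 'b' (value 11) x 16^2 = 2816
  Digit '6' (value 6) x 16^1 = 96
  Digit 'd' (value 13) x 16^0 = 13
Sum = 2925

2925


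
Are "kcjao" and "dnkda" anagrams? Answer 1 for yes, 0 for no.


Strings: "kcjao", "dnkda"
Sorted first:  acjko
Sorted second: addkn
Differ at position 1: 'c' vs 'd' => not anagrams

0


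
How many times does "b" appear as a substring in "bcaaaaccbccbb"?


Searching for "b" in "bcaaaaccbccbb"
Scanning each position:
  Position 0: "b" => MATCH
  Position 1: "c" => no
  Position 2: "a" => no
  Position 3: "a" => no
  Position 4: "a" => no
  Position 5: "a" => no
  Position 6: "c" => no
  Position 7: "c" => no
  Position 8: "b" => MATCH
  Position 9: "c" => no
  Position 10: "c" => no
  Position 11: "b" => MATCH
  Position 12: "b" => MATCH
Total occurrences: 4

4


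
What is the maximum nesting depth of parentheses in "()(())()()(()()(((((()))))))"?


Input: "()(())()()(()()(((((()))))))"
Tracking depth:
  Position 0 '(': depth becomes 1
  Position 1 ')': depth becomes 0
  Position 2 '(': depth becomes 1
  Position 3 '(': depth becomes 2
  Position 4 ')': depth becomes 1
  Position 5 ')': depth becomes 0
  Position 6 '(': depth becomes 1
  Position 7 ')': depth becomes 0
  Position 8 '(': depth becomes 1
  Position 9 ')': depth becomes 0
  Position 10 '(': depth becomes 1
  Position 11 '(': depth becomes 2
  Position 12 ')': depth becomes 1
  Position 13 '(': depth becomes 2
  Position 14 ')': depth becomes 1
  Position 15 '(': depth becomes 2
  Position 16 '(': depth becomes 3
  Position 17 '(': depth becomes 4
  Position 18 '(': depth becomes 5
  Position 19 '(': depth becomes 6
  Position 20 '(': depth becomes 7
  Position 21 ')': depth becomes 6
  Position 22 ')': depth becomes 5
  Position 23 ')': depth becomes 4
  Position 24 ')': depth becomes 3
  Position 25 ')': depth becomes 2
  Position 26 ')': depth becomes 1
  Position 27 ')': depth becomes 0
Maximum depth reached: 7

7


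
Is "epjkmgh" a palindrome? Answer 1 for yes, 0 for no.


Input: epjkmgh
Reversed: hgmkjpe
  Compare pos 0 ('e') with pos 6 ('h'): MISMATCH
  Compare pos 1 ('p') with pos 5 ('g'): MISMATCH
  Compare pos 2 ('j') with pos 4 ('m'): MISMATCH
Result: not a palindrome

0


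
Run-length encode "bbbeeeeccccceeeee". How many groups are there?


Input: bbbeeeeccccceeeee
Scanning for consecutive runs:
  Group 1: 'b' x 3 (positions 0-2)
  Group 2: 'e' x 4 (positions 3-6)
  Group 3: 'c' x 5 (positions 7-11)
  Group 4: 'e' x 5 (positions 12-16)
Total groups: 4

4


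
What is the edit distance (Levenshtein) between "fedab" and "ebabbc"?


Computing edit distance: "fedab" -> "ebabbc"
DP table:
           e    b    a    b    b    c
      0    1    2    3    4    5    6
  f   1    1    2    3    4    5    6
  e   2    1    2    3    4    5    6
  d   3    2    2    3    4    5    6
  a   4    3    3    2    3    4    5
  b   5    4    3    3    2    3    4
Edit distance = dp[5][6] = 4

4


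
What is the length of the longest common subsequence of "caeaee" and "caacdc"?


LCS of "caeaee" and "caacdc"
DP table:
           c    a    a    c    d    c
      0    0    0    0    0    0    0
  c   0    1    1    1    1    1    1
  a   0    1    2    2    2    2    2
  e   0    1    2    2    2    2    2
  a   0    1    2    3    3    3    3
  e   0    1    2    3    3    3    3
  e   0    1    2    3    3    3    3
LCS length = dp[6][6] = 3

3


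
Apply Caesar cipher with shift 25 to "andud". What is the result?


Caesar cipher: shift "andud" by 25
  'a' (pos 0) + 25 = pos 25 = 'z'
  'n' (pos 13) + 25 = pos 12 = 'm'
  'd' (pos 3) + 25 = pos 2 = 'c'
  'u' (pos 20) + 25 = pos 19 = 't'
  'd' (pos 3) + 25 = pos 2 = 'c'
Result: zmctc

zmctc


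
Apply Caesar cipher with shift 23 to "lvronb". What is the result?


Caesar cipher: shift "lvronb" by 23
  'l' (pos 11) + 23 = pos 8 = 'i'
  'v' (pos 21) + 23 = pos 18 = 's'
  'r' (pos 17) + 23 = pos 14 = 'o'
  'o' (pos 14) + 23 = pos 11 = 'l'
  'n' (pos 13) + 23 = pos 10 = 'k'
  'b' (pos 1) + 23 = pos 24 = 'y'
Result: isolky

isolky


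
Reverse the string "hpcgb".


Input: hpcgb
Reading characters right to left:
  Position 4: 'b'
  Position 3: 'g'
  Position 2: 'c'
  Position 1: 'p'
  Position 0: 'h'
Reversed: bgcph

bgcph


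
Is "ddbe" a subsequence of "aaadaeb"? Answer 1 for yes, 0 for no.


Check if "ddbe" is a subsequence of "aaadaeb"
Greedy scan:
  Position 0 ('a'): no match needed
  Position 1 ('a'): no match needed
  Position 2 ('a'): no match needed
  Position 3 ('d'): matches sub[0] = 'd'
  Position 4 ('a'): no match needed
  Position 5 ('e'): no match needed
  Position 6 ('b'): no match needed
Only matched 1/4 characters => not a subsequence

0
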